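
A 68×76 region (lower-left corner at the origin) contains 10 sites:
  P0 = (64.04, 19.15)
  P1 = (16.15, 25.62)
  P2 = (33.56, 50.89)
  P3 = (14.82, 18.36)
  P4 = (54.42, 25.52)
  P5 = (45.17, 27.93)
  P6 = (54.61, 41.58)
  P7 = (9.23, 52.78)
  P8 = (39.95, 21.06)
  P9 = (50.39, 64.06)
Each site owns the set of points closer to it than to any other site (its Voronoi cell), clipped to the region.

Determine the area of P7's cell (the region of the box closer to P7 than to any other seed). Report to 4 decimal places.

Area of P7's cell: 816.5785

1. box [0,68]×[0,76]: [(0, 0) (68, 0) (68, 76) (0, 76)]
2. ⊥bis P7·P0 via (36.635,35.965): [(0, 0) (14.5678, 0) (61.1994, 76) (0, 76)]  |A|=2879.1554
3. ⊥bis P7·P1 via (12.69,39.2): [(0, 35.9668) (43.4247, 47.0308) (61.1994, 76) (0, 76)]  |A|=1755.6653
4. ⊥bis P7·P2 via (21.395,51.835): [(0, 35.9668) (20.5694, 41.2076) (23.2722, 76) (0, 76)]  |A|=816.5785
5. ⊥bis P7·P3 via (12.025,35.57): [(0, 35.9668) (20.5694, 41.2076) (23.2722, 76) (0, 76)]  |A|=816.5785
6. ⊥bis P7·P4 via (31.825,39.15): [(0, 35.9668) (20.5694, 41.2076) (23.2722, 76) (0, 76)]  |A|=816.5785
7. ⊥bis P7·P5 via (27.2,40.355): [(0, 35.9668) (20.5694, 41.2076) (23.2722, 76) (0, 76)]  |A|=816.5785
8. ⊥bis P7·P6 via (31.92,47.18): [(0, 35.9668) (20.5694, 41.2076) (23.2722, 76) (0, 76)]  |A|=816.5785
9. ⊥bis P7·P8 via (24.59,36.92): [(0, 35.9668) (20.5694, 41.2076) (23.2722, 76) (0, 76)]  |A|=816.5785
10. ⊥bis P7·P9 via (29.81,58.42): [(0, 35.9668) (20.5694, 41.2076) (23.2722, 76) (0, 76)]  |A|=816.5785
11. canonical 4-gon: [(0, 35.9668) (20.5694, 41.2076) (23.2722, 76) (0, 76)]
12. shoelace: 816.5785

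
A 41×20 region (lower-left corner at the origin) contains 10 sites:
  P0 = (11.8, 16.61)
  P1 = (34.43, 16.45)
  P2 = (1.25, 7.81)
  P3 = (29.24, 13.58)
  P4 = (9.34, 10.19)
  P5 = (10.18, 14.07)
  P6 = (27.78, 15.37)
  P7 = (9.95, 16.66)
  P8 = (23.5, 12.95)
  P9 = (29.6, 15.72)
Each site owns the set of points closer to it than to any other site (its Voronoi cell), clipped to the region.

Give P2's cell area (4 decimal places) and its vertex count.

Area of P2's cell: 89.3156 (5 vertices)

1. box [0,41]×[0,20]: [(0, 0) (41, 0) (41, 20) (0, 20)]
2. ⊥bis P2·P0 via (6.525,12.21): [(0, 0) (16.7096, 0) (0.0272, 20) (0, 20)]  |A|=167.3682
3. ⊥bis P2·P1 via (17.84,12.13): [(0, 0) (16.7096, 0) (0.0272, 20) (0, 20)]  |A|=167.3682
4. ⊥bis P2·P3 via (15.245,10.695): [(0, 0) (16.7096, 0) (0.0272, 20) (0, 20)]  |A|=167.3682
5. ⊥bis P2·P4 via (5.295,9): [(0, 0) (7.9427, 0) (3.1659, 16.2371) (0.0272, 20) (0, 20)]  |A|=96.1936
6. ⊥bis P2·P5 via (5.715,10.94): [(0, 19.0925) (0, 0) (7.9427, 0) (4.0078, 13.3753)]  |A|=91.3779
7. ⊥bis P2·P6 via (14.515,11.59): [(0, 19.0925) (0, 0) (7.9427, 0) (4.0078, 13.3753)]  |A|=91.3779
8. ⊥bis P2·P7 via (5.6,12.235): [(3.0498, 14.742) (0, 17.7401) (0, 0) (7.9427, 0) (4.0078, 13.3753)]  |A|=89.3156
9. ⊥bis P2·P8 via (12.375,10.38): [(3.0498, 14.742) (0, 17.7401) (0, 0) (7.9427, 0) (4.0078, 13.3753)]  |A|=89.3156
10. ⊥bis P2·P9 via (15.425,11.765): [(3.0498, 14.742) (0, 17.7401) (0, 0) (7.9427, 0) (4.0078, 13.3753)]  |A|=89.3156
11. canonical 5-gon: [(3.0498, 14.742) (0, 17.7401) (0, 0) (7.9427, 0) (4.0078, 13.3753)]
12. shoelace: 89.3156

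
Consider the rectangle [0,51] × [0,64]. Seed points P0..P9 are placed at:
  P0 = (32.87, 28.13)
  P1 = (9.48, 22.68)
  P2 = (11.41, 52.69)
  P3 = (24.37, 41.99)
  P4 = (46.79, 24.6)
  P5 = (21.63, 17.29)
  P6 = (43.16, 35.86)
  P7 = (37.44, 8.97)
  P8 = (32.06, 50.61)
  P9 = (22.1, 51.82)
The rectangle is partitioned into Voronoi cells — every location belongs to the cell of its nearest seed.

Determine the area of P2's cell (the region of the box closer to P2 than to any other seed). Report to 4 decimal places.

Area of P2's cell: 412.9322

1. box [0,51]×[0,64]: [(0, 0) (51, 0) (51, 64) (0, 64)]
2. ⊥bis P2·P0 via (22.14,40.41): [(0, 21.0645) (49.1377, 64) (0, 64)]  |A|=1054.8745
3. ⊥bis P2·P1 via (10.445,37.685): [(0, 38.3567) (18.4334, 37.1713) (49.1377, 64) (0, 64)]  |A|=895.4976
4. ⊥bis P2·P3 via (17.89,47.34): [(0, 38.3567) (9.9452, 37.7171) (31.6448, 64) (0, 64)]  |A|=543.3714
5. ⊥bis P2·P4 via (29.1,38.645): [(0, 38.3567) (9.9452, 37.7171) (31.6448, 64) (0, 64)]  |A|=543.3714
6. ⊥bis P2·P5 via (16.52,34.99): [(0, 38.3567) (9.9452, 37.7171) (31.6448, 64) (0, 64)]  |A|=543.3714
7. ⊥bis P2·P6 via (27.285,44.275): [(0, 38.3567) (9.9452, 37.7171) (31.6448, 64) (0, 64)]  |A|=543.3714
8. ⊥bis P2·P7 via (24.425,30.83): [(0, 38.3567) (9.9452, 37.7171) (31.6448, 64) (0, 64)]  |A|=543.3714
9. ⊥bis P2·P8 via (21.735,51.65): [(0, 38.3567) (9.9452, 37.7171) (21.7748, 52.0454) (22.979, 64) (0, 64)]  |A|=491.573
10. ⊥bis P2·P9 via (16.755,52.255): [(0, 38.3567) (9.9452, 37.7171) (16.1871, 45.2775) (17.7109, 64) (0, 64)]  |A|=412.9322
11. canonical 5-gon: [(0, 38.3567) (9.9452, 37.7171) (16.1871, 45.2775) (17.7109, 64) (0, 64)]
12. shoelace: 412.9322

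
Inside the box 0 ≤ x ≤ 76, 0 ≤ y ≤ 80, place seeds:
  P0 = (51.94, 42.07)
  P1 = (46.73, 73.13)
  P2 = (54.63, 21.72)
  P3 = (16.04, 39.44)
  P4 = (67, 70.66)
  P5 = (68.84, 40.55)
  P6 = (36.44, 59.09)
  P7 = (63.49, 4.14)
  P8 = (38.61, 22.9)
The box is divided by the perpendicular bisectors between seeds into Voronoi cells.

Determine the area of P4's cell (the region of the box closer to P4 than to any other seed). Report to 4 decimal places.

Area of P4's cell: 469.3060

1. box [0,76]×[0,80]: [(0, 0) (76, 0) (76, 80) (0, 80)]
2. ⊥bis P4·P0 via (59.47,56.365): [(76, 47.6577) (76, 80) (14.6012, 80)]  |A|=992.8899
3. ⊥bis P4·P1 via (56.865,71.895): [(55.2439, 58.5912) (76, 47.6577) (76, 80) (57.8526, 80)]  |A|=529.9078
4. ⊥bis P4·P2 via (60.815,46.19): [(55.2439, 58.5912) (76, 47.6577) (76, 80) (57.8526, 80)]  |A|=529.9078
5. ⊥bis P4·P3 via (41.52,55.05): [(55.2439, 58.5912) (76, 47.6577) (76, 80) (57.8526, 80)]  |A|=529.9078
6. ⊥bis P4·P5 via (67.92,55.605): [(55.2439, 58.5912) (61.6412, 55.2213) (76, 56.0988) (76, 80) (57.8526, 80)]  |A|=469.306
7. ⊥bis P4·P6 via (51.72,64.875): [(55.2439, 58.5912) (61.6412, 55.2213) (76, 56.0988) (76, 80) (57.8526, 80)]  |A|=469.306
8. ⊥bis P4·P7 via (65.245,37.4): [(55.2439, 58.5912) (61.6412, 55.2213) (76, 56.0988) (76, 80) (57.8526, 80)]  |A|=469.306
9. ⊥bis P4·P8 via (52.805,46.78): [(55.2439, 58.5912) (61.6412, 55.2213) (76, 56.0988) (76, 80) (57.8526, 80)]  |A|=469.306
10. canonical 5-gon: [(55.2439, 58.5912) (61.6412, 55.2213) (76, 56.0988) (76, 80) (57.8526, 80)]
11. shoelace: 469.306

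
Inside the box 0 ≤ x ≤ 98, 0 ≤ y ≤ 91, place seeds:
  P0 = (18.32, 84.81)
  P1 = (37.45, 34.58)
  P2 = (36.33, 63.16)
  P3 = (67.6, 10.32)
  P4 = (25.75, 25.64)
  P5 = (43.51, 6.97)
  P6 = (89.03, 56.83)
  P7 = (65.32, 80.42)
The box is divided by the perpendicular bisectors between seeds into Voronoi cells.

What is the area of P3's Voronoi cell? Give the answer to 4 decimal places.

1. box [0,98]×[0,91]: [(0, 0) (98, 0) (98, 91) (0, 91)]
2. ⊥bis P3·P0 via (42.96,47.565): [(0, 19.1442) (0, 0) (98, 0) (98, 83.9776)]  |A|=5052.9637
3. ⊥bis P3·P1 via (52.525,22.45): [(34.4608, 0) (98, 0) (98, 78.9657)]  |A|=2508.711
4. ⊥bis P3·P2 via (51.965,36.74): [(74.9849, 50.3629) (34.4608, 0) (98, 0) (98, 63.9829)]  |A|=2336.2955
5. ⊥bis P3·P4 via (46.675,17.98): [(74.9849, 50.3629) (44.7943, 12.8423) (40.0931, 0) (98, 0) (98, 63.9829)]  |A|=2300.1294
6. ⊥bis P3·P5 via (55.555,8.645): [(74.9849, 50.3629) (53.4716, 23.6265) (56.7572, 0) (98, 0) (98, 63.9829)]  |A|=2072.9023
7. ⊥bis P3·P6 via (78.315,33.575): [(66.031, 39.235) (53.4716, 23.6265) (56.7572, 0) (98, 0) (98, 24.5049)]  |A|=1374.7879
8. ⊥bis P3·P7 via (66.46,45.37): [(66.031, 39.235) (53.4716, 23.6265) (56.7572, 0) (98, 0) (98, 24.5049)]  |A|=1374.7879
9. canonical 5-gon: [(66.031, 39.235) (53.4716, 23.6265) (56.7572, 0) (98, 0) (98, 24.5049)]
10. shoelace: 1374.7879

Area of P3's cell: 1374.7879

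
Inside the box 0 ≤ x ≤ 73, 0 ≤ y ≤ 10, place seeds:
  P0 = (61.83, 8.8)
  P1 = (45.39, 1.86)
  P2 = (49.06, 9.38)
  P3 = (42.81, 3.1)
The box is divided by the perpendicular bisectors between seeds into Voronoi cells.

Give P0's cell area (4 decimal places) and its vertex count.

Area of P0's cell: 176.6747 (5 vertices)

1. box [0,73]×[0,10]: [(0, 0) (73, 0) (73, 10) (0, 10)]
2. ⊥bis P0·P1 via (53.61,5.33): [(55.86, 0) (73, 0) (73, 10) (51.6386, 10)]  |A|=192.5069
3. ⊥bis P0·P2 via (55.445,9.09): [(55.1126, 1.7706) (55.86, 0) (73, 0) (73, 10) (55.4863, 10)]  |A|=176.6747
4. ⊥bis P0·P3 via (52.32,5.95): [(55.1126, 1.7706) (55.86, 0) (73, 0) (73, 10) (55.4863, 10)]  |A|=176.6747
5. canonical 5-gon: [(55.1126, 1.7706) (55.86, 0) (73, 0) (73, 10) (55.4863, 10)]
6. shoelace: 176.6747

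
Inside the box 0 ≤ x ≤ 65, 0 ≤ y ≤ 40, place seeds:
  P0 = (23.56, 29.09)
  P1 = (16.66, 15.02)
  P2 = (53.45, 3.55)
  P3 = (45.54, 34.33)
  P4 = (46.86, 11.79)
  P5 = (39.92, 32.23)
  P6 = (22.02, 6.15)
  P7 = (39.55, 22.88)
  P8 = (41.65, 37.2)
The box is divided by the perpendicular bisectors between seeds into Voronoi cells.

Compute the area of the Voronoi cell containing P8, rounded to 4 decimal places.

Area of P8's cell: 58.5702

1. box [0,65]×[0,40]: [(0, 0) (65, 0) (65, 40) (0, 40)]
2. ⊥bis P8·P0 via (32.605,33.145): [(47.4644, 0) (65, 0) (65, 40) (29.5318, 40)]  |A|=1060.0765
3. ⊥bis P8·P1 via (29.155,26.11): [(42.4992, 11.0752) (52.3291, 0) (65, 0) (65, 40) (29.5318, 40)]  |A|=1033.1377
4. ⊥bis P8·P2 via (47.55,20.375): [(39.5825, 17.5811) (65, 26.4942) (65, 40) (29.5318, 40)]  |A|=569.2217
5. ⊥bis P8·P3 via (43.595,35.765): [(36.0283, 25.5091) (46.7195, 40) (29.5318, 40)]  |A|=124.533
6. ⊥bis P8·P4 via (44.255,24.495): [(36.0283, 25.5091) (46.7195, 40) (29.5318, 40)]  |A|=124.533
7. ⊥bis P8·P5 via (40.785,34.715): [(30.2584, 38.3792) (42.4044, 34.1513) (46.7195, 40) (29.5318, 40)]  |A|=58.5702
8. ⊥bis P8·P6 via (31.835,21.675): [(30.2584, 38.3792) (42.4044, 34.1513) (46.7195, 40) (29.5318, 40)]  |A|=58.5702
9. ⊥bis P8·P7 via (40.6,30.04): [(30.2584, 38.3792) (42.4044, 34.1513) (46.7195, 40) (29.5318, 40)]  |A|=58.5702
10. canonical 4-gon: [(30.2584, 38.3792) (42.4044, 34.1513) (46.7195, 40) (29.5318, 40)]
11. shoelace: 58.5702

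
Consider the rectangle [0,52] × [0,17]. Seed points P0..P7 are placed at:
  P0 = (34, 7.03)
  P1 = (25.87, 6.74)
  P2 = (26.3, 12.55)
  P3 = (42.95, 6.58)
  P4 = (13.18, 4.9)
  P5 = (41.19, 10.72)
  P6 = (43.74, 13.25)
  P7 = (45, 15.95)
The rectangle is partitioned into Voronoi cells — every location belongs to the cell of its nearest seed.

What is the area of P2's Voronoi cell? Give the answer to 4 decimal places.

1. box [0,52]×[0,17]: [(0, 0) (52, 0) (52, 17) (0, 17)]
2. ⊥bis P2·P0 via (30.15,9.79): [(0, 0) (23.1317, 0) (35.3187, 17) (0, 17)]  |A|=496.8288
3. ⊥bis P2·P1 via (26.085,9.645): [(0, 11.5756) (29.8465, 9.3666) (35.3187, 17) (0, 17)]  |A|=215.751
4. ⊥bis P2·P3 via (34.625,9.565): [(0, 11.5756) (29.8465, 9.3666) (35.3187, 17) (0, 17)]  |A|=215.751
5. ⊥bis P2·P4 via (19.74,8.725): [(18.8932, 10.1773) (29.8465, 9.3666) (35.3187, 17) (14.915, 17)]  |A|=113.6279
6. ⊥bis P2·P5 via (33.745,11.635): [(18.8932, 10.1773) (29.8465, 9.3666) (34.2152, 15.4606) (34.4044, 17) (14.915, 17)]  |A|=112.9241
7. ⊥bis P2·P6 via (35.02,12.9): [(18.8932, 10.1773) (29.8465, 9.3666) (34.2152, 15.4606) (34.4044, 17) (14.915, 17)]  |A|=112.9241
8. ⊥bis P2·P7 via (35.65,14.25): [(18.8932, 10.1773) (29.8465, 9.3666) (34.2152, 15.4606) (34.4044, 17) (14.915, 17)]  |A|=112.9241
9. canonical 5-gon: [(18.8932, 10.1773) (29.8465, 9.3666) (34.2152, 15.4606) (34.4044, 17) (14.915, 17)]
10. shoelace: 112.9241

Area of P2's cell: 112.9241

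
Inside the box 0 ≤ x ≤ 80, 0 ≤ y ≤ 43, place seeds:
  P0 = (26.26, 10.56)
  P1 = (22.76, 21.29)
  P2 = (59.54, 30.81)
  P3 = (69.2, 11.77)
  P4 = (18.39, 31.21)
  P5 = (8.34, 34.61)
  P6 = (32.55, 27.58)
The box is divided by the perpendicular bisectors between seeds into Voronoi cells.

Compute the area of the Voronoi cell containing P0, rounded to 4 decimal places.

1. box [0,80]×[0,43]: [(0, 0) (80, 0) (80, 43) (0, 43)]
2. ⊥bis P0·P1 via (24.51,15.925): [(0, 7.9301) (0, 0) (80, 0) (80, 34.0252)]  |A|=1678.2125
3. ⊥bis P0·P2 via (42.9,20.685): [(42.2712, 21.7185) (0, 7.9301) (0, 0) (55.4863, 0)]  |A|=770.1466
4. ⊥bis P0·P3 via (47.73,11.165): [(47.6833, 12.8239) (42.2712, 21.7185) (0, 7.9301) (0, 0) (48.0446, 0)]  |A|=722.4309
5. ⊥bis P0·P4 via (22.325,20.885): [(47.6833, 12.8239) (42.2712, 21.7185) (0, 7.9301) (0, 0) (48.0446, 0)]  |A|=722.4309
6. ⊥bis P0·P5 via (17.3,22.585): [(47.6833, 12.8239) (42.2712, 21.7185) (0, 7.9301) (0, 0) (48.0446, 0)]  |A|=722.4309
7. ⊥bis P0·P6 via (29.405,19.07): [(47.6977, 12.3096) (31.6304, 18.2476) (0, 7.9301) (0, 0) (48.0446, 0)]  |A|=661.6274
8. canonical 5-gon: [(47.6977, 12.3096) (31.6304, 18.2476) (0, 7.9301) (0, 0) (48.0446, 0)]
9. shoelace: 661.6274

Area of P0's cell: 661.6274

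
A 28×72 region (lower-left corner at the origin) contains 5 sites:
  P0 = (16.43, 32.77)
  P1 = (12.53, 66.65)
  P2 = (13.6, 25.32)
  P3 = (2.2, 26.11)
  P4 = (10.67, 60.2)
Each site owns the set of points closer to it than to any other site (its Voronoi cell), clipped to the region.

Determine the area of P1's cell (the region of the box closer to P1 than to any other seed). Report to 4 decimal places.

1. box [0,28]×[0,72]: [(0, 0) (28, 0) (28, 72) (0, 72)]
2. ⊥bis P1·P0 via (14.48,49.71): [(0, 48.0432) (28, 51.2663) (28, 72) (0, 72)]  |A|=625.6671
3. ⊥bis P1·P2 via (13.065,45.985): [(0, 48.0432) (28, 51.2663) (28, 72) (0, 72)]  |A|=625.6671
4. ⊥bis P1·P3 via (7.365,46.38): [(0, 48.2567) (0.5771, 48.1096) (28, 51.2663) (28, 72) (0, 72)]  |A|=625.6055
5. ⊥bis P1·P4 via (11.6,63.425): [(0, 66.7701) (28, 58.6957) (28, 72) (0, 72)]  |A|=259.4786
6. canonical 4-gon: [(0, 66.7701) (28, 58.6957) (28, 72) (0, 72)]
7. shoelace: 259.4786

Area of P1's cell: 259.4786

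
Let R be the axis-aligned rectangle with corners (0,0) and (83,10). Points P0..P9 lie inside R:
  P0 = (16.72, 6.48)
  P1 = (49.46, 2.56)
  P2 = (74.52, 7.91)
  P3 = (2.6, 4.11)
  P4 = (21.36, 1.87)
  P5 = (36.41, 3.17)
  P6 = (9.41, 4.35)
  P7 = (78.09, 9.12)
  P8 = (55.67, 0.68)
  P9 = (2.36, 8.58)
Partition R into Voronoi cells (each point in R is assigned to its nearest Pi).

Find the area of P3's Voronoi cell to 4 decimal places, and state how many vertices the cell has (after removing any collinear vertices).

1. box [0,83]×[0,10]: [(0, 0) (83, 0) (83, 10) (0, 10)]
2. ⊥bis P3·P0 via (9.66,5.295): [(0, 0) (10.5487, 0) (8.8703, 10) (0, 10)]  |A|=97.0951
3. ⊥bis P3·P1 via (26.03,3.335): [(0, 0) (10.5487, 0) (8.8703, 10) (0, 10)]  |A|=97.0951
4. ⊥bis P3·P2 via (38.56,6.01): [(0, 0) (10.5487, 0) (8.8703, 10) (0, 10)]  |A|=97.0951
5. ⊥bis P3·P4 via (11.98,2.99): [(0, 0) (10.5487, 0) (8.8703, 10) (0, 10)]  |A|=97.0951
6. ⊥bis P3·P5 via (19.505,3.64): [(0, 0) (10.5487, 0) (8.8703, 10) (0, 10)]  |A|=97.0951
7. ⊥bis P3·P6 via (6.005,4.23): [(0, 0) (6.1541, 0) (5.8017, 10) (0, 10)]  |A|=59.7786
8. ⊥bis P3·P7 via (40.345,6.615): [(0, 0) (6.1541, 0) (5.8017, 10) (0, 10)]  |A|=59.7786
9. ⊥bis P3·P8 via (29.135,2.395): [(0, 0) (6.1541, 0) (5.8017, 10) (0, 10)]  |A|=59.7786
10. ⊥bis P3·P9 via (2.48,6.345): [(0, 6.2118) (0, 0) (6.1541, 0) (5.9239, 6.5299)]  |A|=38.4921
11. canonical 4-gon: [(0, 6.2118) (0, 0) (6.1541, 0) (5.9239, 6.5299)]
12. shoelace: 38.4921

Area of P3's cell: 38.4921 (4 vertices)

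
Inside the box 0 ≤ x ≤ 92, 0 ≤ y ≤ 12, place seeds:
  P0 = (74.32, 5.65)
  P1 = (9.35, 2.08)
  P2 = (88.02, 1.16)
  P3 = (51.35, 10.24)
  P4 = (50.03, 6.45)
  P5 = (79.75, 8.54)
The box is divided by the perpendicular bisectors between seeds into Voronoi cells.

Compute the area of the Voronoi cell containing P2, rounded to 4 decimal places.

Area of P2's cell: 84.8463

1. box [0,92]×[0,12]: [(0, 0) (92, 0) (92, 12) (0, 12)]
2. ⊥bis P2·P0 via (81.17,3.405): [(80.0541, 0) (92, 0) (92, 12) (83.9869, 12)]  |A|=119.7543
3. ⊥bis P2·P1 via (48.685,1.62): [(80.0541, 0) (92, 0) (92, 12) (83.9869, 12)]  |A|=119.7543
4. ⊥bis P2·P3 via (69.685,5.7): [(80.0541, 0) (92, 0) (92, 12) (83.9869, 12)]  |A|=119.7543
5. ⊥bis P2·P4 via (69.025,3.805): [(80.0541, 0) (92, 0) (92, 12) (83.9869, 12)]  |A|=119.7543
6. ⊥bis P2·P5 via (83.885,4.85): [(80.3426, 0.8804) (80.0541, 0) (92, 0) (92, 12) (90.2655, 12)]  |A|=84.8463
7. canonical 5-gon: [(80.3426, 0.8804) (80.0541, 0) (92, 0) (92, 12) (90.2655, 12)]
8. shoelace: 84.8463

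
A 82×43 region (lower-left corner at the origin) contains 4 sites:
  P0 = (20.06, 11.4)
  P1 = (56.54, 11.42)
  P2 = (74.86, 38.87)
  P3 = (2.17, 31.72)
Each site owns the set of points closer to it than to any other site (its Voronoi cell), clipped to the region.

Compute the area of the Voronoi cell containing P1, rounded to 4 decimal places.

1. box [0,82]×[0,43]: [(0, 0) (82, 0) (82, 43) (0, 43)]
2. ⊥bis P1·P0 via (38.3,11.41): [(38.3063, 0) (82, 0) (82, 43) (38.2827, 43)]  |A|=1879.3379
3. ⊥bis P1·P2 via (65.7,25.145): [(38.3063, 0) (82, 0) (82, 14.2665) (38.9467, 43) (38.2827, 43)]  |A|=1260.8015
4. ⊥bis P1·P3 via (29.355,21.57): [(38.3063, 0) (82, 0) (82, 14.2665) (38.9467, 43) (38.2827, 43)]  |A|=1260.8015
5. canonical 5-gon: [(38.3063, 0) (82, 0) (82, 14.2665) (38.9467, 43) (38.2827, 43)]
6. shoelace: 1260.8015

Area of P1's cell: 1260.8015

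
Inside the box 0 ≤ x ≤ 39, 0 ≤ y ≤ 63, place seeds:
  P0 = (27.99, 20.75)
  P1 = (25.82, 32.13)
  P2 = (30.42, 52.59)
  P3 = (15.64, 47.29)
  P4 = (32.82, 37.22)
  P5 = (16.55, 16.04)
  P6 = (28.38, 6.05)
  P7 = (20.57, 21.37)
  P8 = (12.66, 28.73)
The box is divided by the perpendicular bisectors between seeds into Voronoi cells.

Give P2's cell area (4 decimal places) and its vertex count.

Area of P2's cell: 314.1641 (4 vertices)

1. box [0,39]×[0,63]: [(0, 0) (39, 0) (39, 63) (0, 63)]
2. ⊥bis P2·P0 via (29.205,36.67): [(0, 38.8989) (39, 35.9225) (39, 63) (0, 63)]  |A|=997.9836
3. ⊥bis P2·P1 via (28.12,42.36): [(0, 48.6822) (39, 39.9139) (39, 63) (0, 63)]  |A|=729.377
4. ⊥bis P2·P3 via (23.03,49.94): [(25.5401, 42.94) (39, 39.9139) (39, 63) (18.3468, 63)]  |A|=362.5196
5. ⊥bis P2·P4 via (31.62,44.905): [(25.1953, 43.9018) (39, 46.0574) (39, 63) (18.3468, 63)]  |A|=314.1641
6. ⊥bis P2·P5 via (23.485,34.315): [(25.1953, 43.9018) (39, 46.0574) (39, 63) (18.3468, 63)]  |A|=314.1641
7. ⊥bis P2·P6 via (29.4,29.32): [(25.1953, 43.9018) (39, 46.0574) (39, 63) (18.3468, 63)]  |A|=314.1641
8. ⊥bis P2·P7 via (25.495,36.98): [(25.1953, 43.9018) (39, 46.0574) (39, 63) (18.3468, 63)]  |A|=314.1641
9. ⊥bis P2·P8 via (21.54,40.66): [(25.1953, 43.9018) (39, 46.0574) (39, 63) (18.3468, 63)]  |A|=314.1641
10. canonical 4-gon: [(25.1953, 43.9018) (39, 46.0574) (39, 63) (18.3468, 63)]
11. shoelace: 314.1641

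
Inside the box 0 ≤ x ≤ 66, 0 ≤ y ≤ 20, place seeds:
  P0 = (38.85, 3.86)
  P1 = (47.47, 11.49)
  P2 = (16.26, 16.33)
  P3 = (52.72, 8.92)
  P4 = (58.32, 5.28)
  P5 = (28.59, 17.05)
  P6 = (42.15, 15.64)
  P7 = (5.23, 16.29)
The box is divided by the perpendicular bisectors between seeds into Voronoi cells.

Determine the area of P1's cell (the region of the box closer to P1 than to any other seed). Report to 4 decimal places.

1. box [0,66]×[0,20]: [(0, 0) (66, 0) (66, 20) (0, 20)]
2. ⊥bis P1·P0 via (43.16,7.675): [(49.9535, 0) (66, 0) (66, 20) (32.2505, 20)]  |A|=497.9595
3. ⊥bis P1·P2 via (31.865,13.91): [(32.7261, 19.4627) (49.9535, 0) (66, 0) (66, 20) (32.8094, 20)]  |A|=497.8094
4. ⊥bis P1·P3 via (50.095,10.205): [(32.7261, 19.4627) (46.828, 3.5311) (54.8899, 20) (32.8094, 20)]  |A|=186.2725
5. ⊥bis P1·P4 via (52.895,8.385): [(32.7261, 19.4627) (46.828, 3.5311) (54.8899, 20) (32.8094, 20)]  |A|=186.2725
6. ⊥bis P1·P5 via (38.03,14.27): [(37.8534, 13.6702) (46.828, 3.5311) (54.8899, 20) (39.7174, 20)]  |A|=162.7906
7. ⊥bis P1·P6 via (44.81,13.565): [(41.5948, 9.4433) (46.828, 3.5311) (54.8899, 20) (49.8298, 20)]  |A|=93.6333
8. ⊥bis P1·P7 via (26.35,13.89): [(41.5948, 9.4433) (46.828, 3.5311) (54.8899, 20) (49.8298, 20)]  |A|=93.6333
9. canonical 4-gon: [(41.5948, 9.4433) (46.828, 3.5311) (54.8899, 20) (49.8298, 20)]
10. shoelace: 93.6333

Area of P1's cell: 93.6333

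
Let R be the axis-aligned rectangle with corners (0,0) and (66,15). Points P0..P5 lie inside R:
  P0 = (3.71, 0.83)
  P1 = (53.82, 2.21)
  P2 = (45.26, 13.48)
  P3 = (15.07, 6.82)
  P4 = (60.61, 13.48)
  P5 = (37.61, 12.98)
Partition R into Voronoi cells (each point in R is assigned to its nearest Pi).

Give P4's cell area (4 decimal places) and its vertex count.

Area of P4's cell: 111.2105 (4 vertices)

1. box [0,66]×[0,15]: [(0, 0) (66, 0) (66, 15) (0, 15)]
2. ⊥bis P4·P0 via (32.16,7.155): [(33.7507, 0) (66, 0) (66, 15) (30.4159, 15)]  |A|=508.7505
3. ⊥bis P4·P1 via (57.215,7.845): [(66, 2.5522) (66, 15) (45.3392, 15)]  |A|=128.5912
4. ⊥bis P4·P2 via (52.935,13.48): [(52.935, 10.4236) (66, 2.5522) (66, 15) (52.935, 15)]  |A|=111.2105
5. ⊥bis P4·P3 via (37.84,10.15): [(52.935, 10.4236) (66, 2.5522) (66, 15) (52.935, 15)]  |A|=111.2105
6. ⊥bis P4·P5 via (49.11,13.23): [(52.935, 10.4236) (66, 2.5522) (66, 15) (52.935, 15)]  |A|=111.2105
7. canonical 4-gon: [(52.935, 10.4236) (66, 2.5522) (66, 15) (52.935, 15)]
8. shoelace: 111.2105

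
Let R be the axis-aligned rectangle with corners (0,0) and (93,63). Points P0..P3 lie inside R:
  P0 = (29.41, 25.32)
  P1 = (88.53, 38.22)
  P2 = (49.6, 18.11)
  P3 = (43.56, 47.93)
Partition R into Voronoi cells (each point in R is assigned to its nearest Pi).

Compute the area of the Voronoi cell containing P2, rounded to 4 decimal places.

1. box [0,93]×[0,63]: [(0, 0) (93, 0) (93, 63) (0, 63)]
2. ⊥bis P2·P0 via (39.505,21.715): [(31.7504, 0) (93, 0) (93, 63) (54.2482, 63)]  |A|=3150.0443
3. ⊥bis P2·P1 via (69.065,28.165): [(52.9493, 59.3627) (31.7504, 0) (83.6141, 0)]  |A|=1539.3851
4. ⊥bis P2·P3 via (46.58,33.02): [(64.6648, 36.6831) (43.3052, 32.3567) (31.7504, 0) (83.6141, 0)]  |A|=1271.8283
5. canonical 4-gon: [(64.6648, 36.6831) (43.3052, 32.3567) (31.7504, 0) (83.6141, 0)]
6. shoelace: 1271.8283

Area of P2's cell: 1271.8283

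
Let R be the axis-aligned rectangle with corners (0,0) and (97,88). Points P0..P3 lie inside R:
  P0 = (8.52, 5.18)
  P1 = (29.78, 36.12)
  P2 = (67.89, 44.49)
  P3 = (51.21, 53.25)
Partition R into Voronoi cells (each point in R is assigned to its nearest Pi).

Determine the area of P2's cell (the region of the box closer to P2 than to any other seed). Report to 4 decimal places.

1. box [0,97]×[0,88]: [(0, 0) (97, 0) (97, 88) (0, 88)]
2. ⊥bis P2·P0 via (38.205,24.835): [(0, 82.5361) (54.6487, 0) (97, 0) (97, 88) (0, 88)]  |A|=6280.7533
3. ⊥bis P2·P1 via (48.835,40.305): [(57.6871, 0) (97, 0) (97, 88) (38.3599, 88)]  |A|=4309.934
4. ⊥bis P2·P3 via (59.55,48.87): [(50.6682, 31.9581) (57.6871, 0) (97, 0) (97, 88) (80.1003, 88)]  |A|=3140.3278
5. canonical 5-gon: [(50.6682, 31.9581) (57.6871, 0) (97, 0) (97, 88) (80.1003, 88)]
6. shoelace: 3140.3278

Area of P2's cell: 3140.3278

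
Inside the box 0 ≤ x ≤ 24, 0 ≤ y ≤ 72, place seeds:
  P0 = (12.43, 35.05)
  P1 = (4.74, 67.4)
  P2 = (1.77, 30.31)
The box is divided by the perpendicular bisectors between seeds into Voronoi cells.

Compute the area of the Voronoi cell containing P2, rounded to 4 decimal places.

1. box [0,24]×[0,72]: [(0, 0) (24, 0) (24, 72) (0, 72)]
2. ⊥bis P2·P0 via (7.1,32.68): [(0, 48.6475) (0, 0) (21.6313, 0)]  |A|=526.1534
3. ⊥bis P2·P1 via (3.255,48.855): [(0, 48.6475) (0, 0) (21.6313, 0)]  |A|=526.1534
4. canonical 3-gon: [(0, 48.6475) (0, 0) (21.6313, 0)]
5. shoelace: 526.1534

Area of P2's cell: 526.1534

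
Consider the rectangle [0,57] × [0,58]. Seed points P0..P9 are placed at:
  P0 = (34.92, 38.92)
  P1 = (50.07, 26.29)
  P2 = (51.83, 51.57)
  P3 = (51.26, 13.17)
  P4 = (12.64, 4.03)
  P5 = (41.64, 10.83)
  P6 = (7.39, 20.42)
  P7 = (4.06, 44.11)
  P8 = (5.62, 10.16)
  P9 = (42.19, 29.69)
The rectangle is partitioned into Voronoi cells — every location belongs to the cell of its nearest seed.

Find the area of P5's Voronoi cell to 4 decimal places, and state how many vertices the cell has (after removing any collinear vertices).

1. box [0,57]×[0,58]: [(0, 0) (57, 0) (57, 58) (0, 58)]
2. ⊥bis P5·P0 via (38.28,24.875): [(0, 15.7172) (0, 0) (57, 0) (57, 29.3534)]  |A|=1284.5133
3. ⊥bis P5·P1 via (45.855,18.56): [(35.4954, 24.2088) (0, 15.7172) (0, 0) (57, 0) (57, 12.4829)]  |A|=1103.1165
4. ⊥bis P5·P2 via (46.735,31.2): [(35.4954, 24.2088) (0, 15.7172) (0, 0) (57, 0) (57, 12.4829)]  |A|=1103.1165
5. ⊥bis P5·P3 via (46.45,12): [(44.7013, 19.1891) (35.4954, 24.2088) (0, 15.7172) (0, 0) (49.3689, 0)]  |A|=953.1383
6. ⊥bis P5·P4 via (27.14,7.43): [(44.7013, 19.1891) (35.4954, 24.2088) (23.8584, 21.4249) (28.8822, 0) (49.3689, 0)]  |A|=456.2446
7. ⊥bis P5·P6 via (24.515,15.625): [(44.7013, 19.1891) (35.4954, 24.2088) (26.3027, 22.0097) (24.8978, 16.9922) (28.8822, 0) (49.3689, 0)]  |A|=450.5233
8. ⊥bis P5·P7 via (22.85,27.47): [(44.7013, 19.1891) (35.4954, 24.2088) (26.3027, 22.0097) (24.8978, 16.9922) (28.8822, 0) (49.3689, 0)]  |A|=450.5233
9. ⊥bis P5·P8 via (23.63,10.495): [(44.7013, 19.1891) (35.4954, 24.2088) (26.3027, 22.0097) (24.8978, 16.9922) (28.8822, 0) (49.3689, 0)]  |A|=450.5233
10. ⊥bis P5·P9 via (41.915,20.26): [(44.7013, 19.1891) (42.7838, 20.2347) (25.9432, 20.7258) (24.8978, 16.9922) (28.8822, 0) (49.3689, 0)]  |A|=413.3433
11. canonical 6-gon: [(44.7013, 19.1891) (42.7838, 20.2347) (25.9432, 20.7258) (24.8978, 16.9922) (28.8822, 0) (49.3689, 0)]
12. shoelace: 413.3433

Area of P5's cell: 413.3433 (6 vertices)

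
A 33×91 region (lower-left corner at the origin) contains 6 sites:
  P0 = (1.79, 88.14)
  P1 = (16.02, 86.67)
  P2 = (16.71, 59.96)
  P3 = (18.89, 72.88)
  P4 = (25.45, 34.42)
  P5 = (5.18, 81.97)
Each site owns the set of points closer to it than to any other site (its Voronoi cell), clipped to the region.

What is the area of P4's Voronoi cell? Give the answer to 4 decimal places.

1. box [0,33]×[0,91]: [(0, 0) (33, 0) (33, 91) (0, 91)]
2. ⊥bis P4·P0 via (13.62,61.28): [(0, 55.2813) (0, 0) (33, 0) (33, 69.8156)]  |A|=2064.0986
3. ⊥bis P4·P1 via (20.735,60.545): [(5.8528, 57.8591) (0, 55.2813) (0, 0) (33, 0) (33, 62.7586)]  |A|=1968.3098
4. ⊥bis P4·P2 via (21.08,47.19): [(0, 39.9762) (0, 0) (33, 0) (33, 51.2691)]  |A|=1505.5486
5. ⊥bis P4·P3 via (22.17,53.65): [(0, 39.9762) (0, 0) (33, 0) (33, 51.2691)]  |A|=1505.5486
6. ⊥bis P4·P5 via (15.315,58.195): [(0, 39.9762) (0, 0) (33, 0) (33, 51.2691)]  |A|=1505.5486
7. canonical 4-gon: [(0, 39.9762) (0, 0) (33, 0) (33, 51.2691)]
8. shoelace: 1505.5486

Area of P4's cell: 1505.5486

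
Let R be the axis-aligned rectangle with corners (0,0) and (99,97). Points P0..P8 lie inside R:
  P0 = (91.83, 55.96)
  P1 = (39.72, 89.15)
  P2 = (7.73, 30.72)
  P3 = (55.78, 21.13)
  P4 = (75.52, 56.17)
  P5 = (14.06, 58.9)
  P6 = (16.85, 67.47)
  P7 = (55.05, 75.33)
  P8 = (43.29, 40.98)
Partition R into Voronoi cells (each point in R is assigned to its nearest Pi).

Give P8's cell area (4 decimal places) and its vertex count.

Area of P8's cell: 998.1831 (6 vertices)

1. box [0,99]×[0,97]: [(0, 0) (99, 0) (99, 97) (0, 97)]
2. ⊥bis P8·P0 via (67.56,48.47): [(0, 0) (82.5184, 0) (52.5831, 97) (0, 97)]  |A|=6552.4219
3. ⊥bis P8·P1 via (41.505,65.065): [(0, 61.989) (0, 0) (82.5184, 0) (61.9705, 66.5818)]  |A|=4667.8533
4. ⊥bis P8·P2 via (25.51,35.85): [(17.592, 63.2928) (35.8537, 0) (82.5184, 0) (61.9705, 66.5818)]  |A|=2987.9583
5. ⊥bis P8·P3 via (49.535,31.055): [(17.592, 63.2928) (30.3724, 18.9975) (69.1295, 43.3842) (61.9705, 66.5818)]  |A|=1540.7214
6. ⊥bis P8·P4 via (59.405,48.575): [(51.2914, 65.7903) (17.592, 63.2928) (30.3724, 18.9975) (63.5161, 39.8522)]  |A|=1319.634
7. ⊥bis P8·P5 via (28.675,49.94): [(51.2914, 65.7903) (37.7783, 64.7888) (23.7585, 41.9205) (30.3724, 18.9975) (63.5161, 39.8522)]  |A|=1099.308
8. ⊥bis P8·P6 via (30.07,54.225): [(51.2914, 65.7903) (40.8844, 65.019) (33.2445, 57.3935) (23.7585, 41.9205) (30.3724, 18.9975) (63.5161, 39.8522)]  |A|=1088.3447
9. ⊥bis P8·P7 via (49.17,58.155): [(55.9904, 55.82) (37.88, 62.0202) (33.2445, 57.3935) (23.7585, 41.9205) (30.3724, 18.9975) (63.5161, 39.8522)]  |A|=998.1831
10. canonical 6-gon: [(55.9904, 55.82) (37.88, 62.0202) (33.2445, 57.3935) (23.7585, 41.9205) (30.3724, 18.9975) (63.5161, 39.8522)]
11. shoelace: 998.1831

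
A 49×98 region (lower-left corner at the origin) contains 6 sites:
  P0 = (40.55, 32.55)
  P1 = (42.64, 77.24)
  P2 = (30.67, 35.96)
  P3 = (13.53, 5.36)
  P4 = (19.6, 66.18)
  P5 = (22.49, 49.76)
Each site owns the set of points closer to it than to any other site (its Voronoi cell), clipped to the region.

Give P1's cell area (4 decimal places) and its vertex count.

1. box [0,49]×[0,98]: [(0, 0) (49, 0) (49, 98) (0, 98)]
2. ⊥bis P1·P0 via (41.595,54.895): [(0, 56.8403) (49, 54.5487) (49, 98) (0, 98)]  |A|=2072.9707
3. ⊥bis P1·P2 via (36.655,56.6): [(0, 67.2289) (42.7156, 54.8426) (49, 54.5487) (49, 98) (0, 98)]  |A|=1851.0923
4. ⊥bis P1·P3 via (28.085,41.3): [(0, 67.2289) (42.7156, 54.8426) (49, 54.5487) (49, 98) (0, 98)]  |A|=1851.0923
5. ⊥bis P1·P4 via (31.12,71.71): [(38.6512, 56.0212) (42.7156, 54.8426) (49, 54.5487) (49, 98) (18.4999, 98)]  |A|=868.1204
6. ⊥bis P1·P5 via (32.565,63.5): [(36.4169, 60.6755) (44.4845, 54.7599) (49, 54.5487) (49, 98) (18.4999, 98)]  |A|=855.0798
7. canonical 5-gon: [(36.4169, 60.6755) (44.4845, 54.7599) (49, 54.5487) (49, 98) (18.4999, 98)]
8. shoelace: 855.0798

Area of P1's cell: 855.0798 (5 vertices)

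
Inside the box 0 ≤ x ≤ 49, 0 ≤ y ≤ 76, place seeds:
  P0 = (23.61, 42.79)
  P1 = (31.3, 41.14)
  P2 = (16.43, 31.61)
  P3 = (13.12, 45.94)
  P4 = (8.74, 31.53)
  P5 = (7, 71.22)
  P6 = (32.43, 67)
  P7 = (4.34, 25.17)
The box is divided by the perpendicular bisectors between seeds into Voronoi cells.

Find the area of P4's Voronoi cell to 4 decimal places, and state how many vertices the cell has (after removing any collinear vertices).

Area of P4's cell: 146.3356 (4 vertices)

1. box [0,49]×[0,76]: [(0, 0) (49, 0) (49, 76) (0, 76)]
2. ⊥bis P4·P0 via (16.175,37.16): [(0, 58.5208) (0, 0) (44.3136, 0)]  |A|=1296.6342
3. ⊥bis P4·P1 via (20.02,36.335): [(24.1611, 26.6135) (0, 58.5208) (0, 0) (35.4978, 0)]  |A|=1179.3241
4. ⊥bis P4·P2 via (12.585,31.57): [(12.476, 42.0449) (0, 58.5208) (0, 0) (12.9134, 0)]  |A|=636.5251
5. ⊥bis P4·P3 via (10.93,38.735): [(12.5155, 38.2531) (0, 42.0572) (0, 0) (12.9134, 0)]  |A|=510.1723
6. ⊥bis P4·P5 via (7.87,51.375): [(12.5155, 38.2531) (0, 42.0572) (0, 0) (12.9134, 0)]  |A|=510.1723
7. ⊥bis P4·P6 via (20.585,49.265): [(12.5155, 38.2531) (0, 42.0572) (0, 0) (12.9134, 0)]  |A|=510.1723
8. ⊥bis P4·P7 via (6.54,28.35): [(12.6626, 24.1143) (12.5155, 38.2531) (0, 42.0572) (0, 32.8745)]  |A|=146.3356
9. canonical 4-gon: [(12.6626, 24.1143) (12.5155, 38.2531) (0, 42.0572) (0, 32.8745)]
10. shoelace: 146.3356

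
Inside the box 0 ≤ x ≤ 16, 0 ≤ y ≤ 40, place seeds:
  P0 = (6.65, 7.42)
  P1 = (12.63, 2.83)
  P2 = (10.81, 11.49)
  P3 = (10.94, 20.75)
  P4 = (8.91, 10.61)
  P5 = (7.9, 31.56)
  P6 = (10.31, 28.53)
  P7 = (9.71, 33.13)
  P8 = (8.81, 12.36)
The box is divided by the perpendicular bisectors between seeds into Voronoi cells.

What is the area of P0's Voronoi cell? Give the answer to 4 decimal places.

1. box [0,16]×[0,40]: [(0, 0) (16, 0) (16, 40) (0, 40)]
2. ⊥bis P0·P1 via (9.64,5.125): [(0, 0) (5.7063, 0) (16, 13.411) (16, 40) (0, 40)]  |A|=570.9753
3. ⊥bis P0·P2 via (8.73,9.455): [(0, 18.378) (0, 0) (5.7063, 0) (11.1023, 7.0302)]  |A|=122.0778
4. ⊥bis P0·P3 via (8.795,14.085): [(2.0885, 16.2434) (0, 16.9155) (0, 0) (5.7063, 0) (11.1023, 7.0302)]  |A|=120.5505
5. ⊥bis P0·P4 via (7.78,9.015): [(0, 14.5268) (0, 0) (5.7063, 0) (10.9189, 6.7912)]  |A|=98.6848
6. ⊥bis P0·P5 via (7.275,19.49): [(0, 14.5268) (0, 0) (5.7063, 0) (10.9189, 6.7912)]  |A|=98.6848
7. ⊥bis P0·P6 via (8.48,17.975): [(0, 14.5268) (0, 0) (5.7063, 0) (10.9189, 6.7912)]  |A|=98.6848
8. ⊥bis P0·P7 via (8.18,20.275): [(0, 14.5268) (0, 0) (5.7063, 0) (10.9189, 6.7912)]  |A|=98.6848
9. ⊥bis P0·P8 via (7.73,9.89): [(4.6344, 11.2435) (0, 13.2699) (0, 0) (5.7063, 0) (10.9189, 6.7912)]  |A|=95.7723
10. canonical 5-gon: [(4.6344, 11.2435) (0, 13.2699) (0, 0) (5.7063, 0) (10.9189, 6.7912)]
11. shoelace: 95.7723

Area of P0's cell: 95.7723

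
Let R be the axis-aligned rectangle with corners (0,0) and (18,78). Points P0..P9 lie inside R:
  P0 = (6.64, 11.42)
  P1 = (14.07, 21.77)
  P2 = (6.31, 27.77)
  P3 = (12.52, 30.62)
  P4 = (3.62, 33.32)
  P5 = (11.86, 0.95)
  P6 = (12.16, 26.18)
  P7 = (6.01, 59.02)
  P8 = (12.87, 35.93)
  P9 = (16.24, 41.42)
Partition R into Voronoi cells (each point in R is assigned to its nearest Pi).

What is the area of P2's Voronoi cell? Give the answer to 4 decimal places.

Area of P2's cell: 90.3710

1. box [0,18]×[0,78]: [(0, 0) (18, 0) (18, 78) (0, 78)]
2. ⊥bis P2·P0 via (6.475,19.595): [(0, 19.4643) (18, 19.8276) (18, 78) (0, 78)]  |A|=1050.3727
3. ⊥bis P2·P1 via (10.19,24.77): [(0, 19.4643) (6.1842, 19.5891) (18, 34.8709) (18, 78) (0, 78)]  |A|=961.498
4. ⊥bis P2·P3 via (9.415,29.195): [(0, 49.7098) (0, 19.4643) (6.1842, 19.5891) (10.978, 25.7892)]  |A|=184.8901
5. ⊥bis P2·P4 via (4.965,30.545): [(8.0984, 32.0637) (0, 28.1385) (0, 19.4643) (6.1842, 19.5891) (10.978, 25.7892)]  |A|=97.5434
6. ⊥bis P2·P5 via (9.085,14.36): [(8.0984, 32.0637) (0, 28.1385) (0, 19.4643) (6.1842, 19.5891) (10.978, 25.7892)]  |A|=97.5434
7. ⊥bis P2·P6 via (9.235,26.975): [(9.6809, 28.6156) (8.0984, 32.0637) (0, 28.1385) (0, 19.4643) (6.1842, 19.5891) (7.7931, 21.6701)]  |A|=90.371
8. ⊥bis P2·P7 via (6.16,43.395): [(9.6809, 28.6156) (8.0984, 32.0637) (0, 28.1385) (0, 19.4643) (6.1842, 19.5891) (7.7931, 21.6701)]  |A|=90.371
9. ⊥bis P2·P8 via (9.59,31.85): [(9.6809, 28.6156) (8.0984, 32.0637) (0, 28.1385) (0, 19.4643) (6.1842, 19.5891) (7.7931, 21.6701)]  |A|=90.371
10. ⊥bis P2·P9 via (11.275,34.595): [(9.6809, 28.6156) (8.0984, 32.0637) (0, 28.1385) (0, 19.4643) (6.1842, 19.5891) (7.7931, 21.6701)]  |A|=90.371
11. canonical 6-gon: [(9.6809, 28.6156) (8.0984, 32.0637) (0, 28.1385) (0, 19.4643) (6.1842, 19.5891) (7.7931, 21.6701)]
12. shoelace: 90.371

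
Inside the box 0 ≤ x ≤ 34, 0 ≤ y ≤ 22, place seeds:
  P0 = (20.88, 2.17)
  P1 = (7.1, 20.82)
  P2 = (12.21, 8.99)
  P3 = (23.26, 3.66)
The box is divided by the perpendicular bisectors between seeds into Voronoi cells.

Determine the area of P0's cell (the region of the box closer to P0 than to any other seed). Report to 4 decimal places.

1. box [0,34]×[0,22]: [(0, 0) (34, 0) (34, 22) (0, 22)]
2. ⊥bis P0·P1 via (13.99,11.495): [(0, 1.1582) (0, 0) (34, 0) (34, 22) (28.2076, 22)]  |A|=454.051
3. ⊥bis P0·P2 via (16.545,5.58): [(12.1557, 0) (34, 0) (34, 22) (29.4613, 22)]  |A|=290.2134
4. ⊥bis P0·P3 via (22.07,2.915): [(18.6925, 8.31) (12.1557, 0) (23.8949, 0)]  |A|=48.7766
5. canonical 3-gon: [(18.6925, 8.31) (12.1557, 0) (23.8949, 0)]
6. shoelace: 48.7766

Area of P0's cell: 48.7766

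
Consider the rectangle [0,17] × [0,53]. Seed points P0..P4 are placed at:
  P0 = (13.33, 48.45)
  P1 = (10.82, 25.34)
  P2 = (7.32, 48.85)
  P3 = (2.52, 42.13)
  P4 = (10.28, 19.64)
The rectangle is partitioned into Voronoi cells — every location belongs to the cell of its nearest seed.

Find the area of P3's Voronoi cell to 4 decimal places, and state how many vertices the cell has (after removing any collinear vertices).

1. box [0,17]×[0,53]: [(0, 0) (17, 0) (17, 53) (0, 53)]
2. ⊥bis P3·P0 via (7.925,45.29): [(0, 0) (17, 0) (17, 29.7677) (3.4174, 53) (0, 53)]  |A|=743.2226
3. ⊥bis P3·P1 via (6.67,33.735): [(0, 30.4377) (12.8845, 36.8071) (3.4174, 53) (0, 53)]  |A|=173.0204
4. ⊥bis P3·P2 via (4.92,45.49): [(0, 49.0043) (0, 30.4377) (12.8845, 36.8071) (9.8789, 41.9479)]  |A|=134.399
5. ⊥bis P3·P4 via (6.4,30.885): [(0, 49.0043) (0, 30.4377) (12.8845, 36.8071) (9.8789, 41.9479)]  |A|=134.399
6. canonical 4-gon: [(0, 49.0043) (0, 30.4377) (12.8845, 36.8071) (9.8789, 41.9479)]
7. shoelace: 134.399

Area of P3's cell: 134.3990 (4 vertices)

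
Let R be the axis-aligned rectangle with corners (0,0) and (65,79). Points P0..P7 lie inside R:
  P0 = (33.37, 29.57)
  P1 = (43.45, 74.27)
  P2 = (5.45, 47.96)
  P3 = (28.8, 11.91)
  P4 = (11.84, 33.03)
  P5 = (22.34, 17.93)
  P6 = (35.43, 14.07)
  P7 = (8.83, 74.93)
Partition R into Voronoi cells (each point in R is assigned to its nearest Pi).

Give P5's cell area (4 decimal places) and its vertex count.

1. box [0,65]×[0,79]: [(0, 0) (65, 0) (65, 79) (0, 79)]
2. ⊥bis P5·P0 via (27.855,23.75): [(0, 50.1452) (0, 0) (52.9185, 0)]  |A|=1326.8046
3. ⊥bis P5·P1 via (32.895,46.1): [(0, 50.1452) (0, 0) (52.9185, 0)]  |A|=1326.8046
4. ⊥bis P5·P2 via (13.895,32.945): [(16.5661, 34.4473) (0, 25.1299) (0, 0) (52.9185, 0)]  |A|=1119.6018
5. ⊥bis P5·P3 via (25.57,14.92): [(31.0114, 20.7591) (16.5661, 34.4473) (0, 25.1299) (0, 0) (11.6662, 0)]  |A|=691.4229
6. ⊥bis P5·P4 via (17.09,25.48): [(31.0114, 20.7591) (22.2459, 29.0652) (0, 13.5962) (0, 0) (11.6662, 0)]  |A|=492.0937
7. ⊥bis P5·P6 via (28.885,16): [(29.9537, 19.6241) (30.4463, 21.2945) (22.2459, 29.0652) (0, 13.5962) (0, 0) (11.6662, 0)]  |A|=491.4899
8. ⊥bis P5·P7 via (15.585,46.43): [(29.9537, 19.6241) (30.4463, 21.2945) (22.2459, 29.0652) (0, 13.5962) (0, 0) (11.6662, 0)]  |A|=491.4899
9. canonical 6-gon: [(29.9537, 19.6241) (30.4463, 21.2945) (22.2459, 29.0652) (0, 13.5962) (0, 0) (11.6662, 0)]
10. shoelace: 491.4899

Area of P5's cell: 491.4899 (6 vertices)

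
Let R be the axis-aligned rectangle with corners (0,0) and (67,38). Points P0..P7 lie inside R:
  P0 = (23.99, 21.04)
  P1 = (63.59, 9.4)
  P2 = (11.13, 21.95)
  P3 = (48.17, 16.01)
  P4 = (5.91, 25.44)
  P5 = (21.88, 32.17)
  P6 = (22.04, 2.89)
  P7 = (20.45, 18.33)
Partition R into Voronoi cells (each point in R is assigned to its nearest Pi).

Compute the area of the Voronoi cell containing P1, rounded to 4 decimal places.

Area of P1's cell: 320.0193

1. box [0,67]×[0,38]: [(0, 0) (67, 0) (67, 38) (0, 38)]
2. ⊥bis P1·P0 via (43.79,15.22): [(39.3162, 0) (67, 0) (67, 38) (50.4859, 38)]  |A|=839.7585
3. ⊥bis P1·P2 via (37.36,15.675): [(39.3162, 0) (67, 0) (67, 38) (50.4859, 38)]  |A|=839.7585
4. ⊥bis P1·P3 via (55.88,12.705): [(50.4338, 0) (67, 0) (67, 38) (66.7231, 38)]  |A|=320.0193
5. ⊥bis P1·P4 via (34.75,17.42): [(50.4338, 0) (67, 0) (67, 38) (66.7231, 38)]  |A|=320.0193
6. ⊥bis P1·P5 via (42.735,20.785): [(50.4338, 0) (67, 0) (67, 38) (66.7231, 38)]  |A|=320.0193
7. ⊥bis P1·P6 via (42.815,6.145): [(50.4338, 0) (67, 0) (67, 38) (66.7231, 38)]  |A|=320.0193
8. ⊥bis P1·P7 via (42.02,13.865): [(50.4338, 0) (67, 0) (67, 38) (66.7231, 38)]  |A|=320.0193
9. canonical 4-gon: [(50.4338, 0) (67, 0) (67, 38) (66.7231, 38)]
10. shoelace: 320.0193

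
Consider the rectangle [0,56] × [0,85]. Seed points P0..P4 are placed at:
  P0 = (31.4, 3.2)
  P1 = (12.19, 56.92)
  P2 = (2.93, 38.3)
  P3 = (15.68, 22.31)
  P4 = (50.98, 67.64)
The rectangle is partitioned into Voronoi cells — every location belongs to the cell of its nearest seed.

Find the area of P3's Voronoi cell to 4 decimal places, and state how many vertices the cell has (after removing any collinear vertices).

1. box [0,56]×[0,85]: [(0, 0) (56, 0) (56, 85) (0, 85)]
2. ⊥bis P3·P0 via (23.54,12.755): [(0, 0) (8.0344, 0) (56, 39.4568) (56, 85) (0, 85)]  |A|=3813.7157
3. ⊥bis P3·P1 via (13.935,39.615): [(0, 38.2098) (0, 0) (8.0344, 0) (56, 39.4568) (56, 43.8567)]  |A|=1351.5797
4. ⊥bis P3·P2 via (9.305,30.305): [(22.0009, 40.4283) (0, 22.8854) (0, 0) (8.0344, 0) (56, 39.4568) (56, 43.8567)]  |A|=1183.0048
5. ⊥bis P3·P4 via (33.33,44.975): [(37.2003, 41.961) (22.0009, 40.4283) (0, 22.8854) (0, 0) (8.0344, 0) (48.4215, 33.2227)]  |A|=1073.5575
6. canonical 6-gon: [(37.2003, 41.961) (22.0009, 40.4283) (0, 22.8854) (0, 0) (8.0344, 0) (48.4215, 33.2227)]
7. shoelace: 1073.5575

Area of P3's cell: 1073.5575 (6 vertices)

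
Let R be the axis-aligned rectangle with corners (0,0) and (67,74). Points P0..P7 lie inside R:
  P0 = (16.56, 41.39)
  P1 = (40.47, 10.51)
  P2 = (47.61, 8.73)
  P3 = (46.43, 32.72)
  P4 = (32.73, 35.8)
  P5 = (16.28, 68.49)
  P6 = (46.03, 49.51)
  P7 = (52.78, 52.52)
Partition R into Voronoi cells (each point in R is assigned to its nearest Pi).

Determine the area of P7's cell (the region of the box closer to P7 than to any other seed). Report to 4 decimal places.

Area of P7's cell: 699.4564

1. box [0,67]×[0,74]: [(0, 0) (67, 0) (67, 74) (0, 74)]
2. ⊥bis P7·P0 via (34.67,46.955): [(49.0987, 0) (67, 0) (67, 74) (26.3594, 74)]  |A|=2166.0496
3. ⊥bis P7·P1 via (46.625,31.515): [(38.701, 33.8369) (67, 25.5446) (67, 74) (26.3594, 74)]  |A|=1501.745
4. ⊥bis P7·P2 via (50.195,30.625): [(38.701, 33.8369) (49.3028, 30.7303) (67, 28.6409) (67, 74) (26.3594, 74)]  |A|=1474.3467
5. ⊥bis P7·P3 via (49.605,42.62): [(34.515, 47.4595) (67, 37.0413) (67, 74) (26.3594, 74)]  |A|=1139.6138
6. ⊥bis P7·P4 via (42.755,44.16): [(31.3124, 57.8815) (42.0073, 45.0566) (67, 37.0413) (67, 74) (26.3594, 74)]  |A|=1104.4188
7. ⊥bis P7·P5 via (34.53,60.505): [(32.6699, 56.2537) (42.0073, 45.0566) (67, 37.0413) (67, 74) (40.4345, 74)]  |A|=972.6187
8. ⊥bis P7·P6 via (49.405,51.015): [(39.801, 72.5521) (53.7399, 41.2939) (67, 37.0413) (67, 74) (40.4345, 74)]  |A|=699.4564
9. canonical 5-gon: [(39.801, 72.5521) (53.7399, 41.2939) (67, 37.0413) (67, 74) (40.4345, 74)]
10. shoelace: 699.4564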